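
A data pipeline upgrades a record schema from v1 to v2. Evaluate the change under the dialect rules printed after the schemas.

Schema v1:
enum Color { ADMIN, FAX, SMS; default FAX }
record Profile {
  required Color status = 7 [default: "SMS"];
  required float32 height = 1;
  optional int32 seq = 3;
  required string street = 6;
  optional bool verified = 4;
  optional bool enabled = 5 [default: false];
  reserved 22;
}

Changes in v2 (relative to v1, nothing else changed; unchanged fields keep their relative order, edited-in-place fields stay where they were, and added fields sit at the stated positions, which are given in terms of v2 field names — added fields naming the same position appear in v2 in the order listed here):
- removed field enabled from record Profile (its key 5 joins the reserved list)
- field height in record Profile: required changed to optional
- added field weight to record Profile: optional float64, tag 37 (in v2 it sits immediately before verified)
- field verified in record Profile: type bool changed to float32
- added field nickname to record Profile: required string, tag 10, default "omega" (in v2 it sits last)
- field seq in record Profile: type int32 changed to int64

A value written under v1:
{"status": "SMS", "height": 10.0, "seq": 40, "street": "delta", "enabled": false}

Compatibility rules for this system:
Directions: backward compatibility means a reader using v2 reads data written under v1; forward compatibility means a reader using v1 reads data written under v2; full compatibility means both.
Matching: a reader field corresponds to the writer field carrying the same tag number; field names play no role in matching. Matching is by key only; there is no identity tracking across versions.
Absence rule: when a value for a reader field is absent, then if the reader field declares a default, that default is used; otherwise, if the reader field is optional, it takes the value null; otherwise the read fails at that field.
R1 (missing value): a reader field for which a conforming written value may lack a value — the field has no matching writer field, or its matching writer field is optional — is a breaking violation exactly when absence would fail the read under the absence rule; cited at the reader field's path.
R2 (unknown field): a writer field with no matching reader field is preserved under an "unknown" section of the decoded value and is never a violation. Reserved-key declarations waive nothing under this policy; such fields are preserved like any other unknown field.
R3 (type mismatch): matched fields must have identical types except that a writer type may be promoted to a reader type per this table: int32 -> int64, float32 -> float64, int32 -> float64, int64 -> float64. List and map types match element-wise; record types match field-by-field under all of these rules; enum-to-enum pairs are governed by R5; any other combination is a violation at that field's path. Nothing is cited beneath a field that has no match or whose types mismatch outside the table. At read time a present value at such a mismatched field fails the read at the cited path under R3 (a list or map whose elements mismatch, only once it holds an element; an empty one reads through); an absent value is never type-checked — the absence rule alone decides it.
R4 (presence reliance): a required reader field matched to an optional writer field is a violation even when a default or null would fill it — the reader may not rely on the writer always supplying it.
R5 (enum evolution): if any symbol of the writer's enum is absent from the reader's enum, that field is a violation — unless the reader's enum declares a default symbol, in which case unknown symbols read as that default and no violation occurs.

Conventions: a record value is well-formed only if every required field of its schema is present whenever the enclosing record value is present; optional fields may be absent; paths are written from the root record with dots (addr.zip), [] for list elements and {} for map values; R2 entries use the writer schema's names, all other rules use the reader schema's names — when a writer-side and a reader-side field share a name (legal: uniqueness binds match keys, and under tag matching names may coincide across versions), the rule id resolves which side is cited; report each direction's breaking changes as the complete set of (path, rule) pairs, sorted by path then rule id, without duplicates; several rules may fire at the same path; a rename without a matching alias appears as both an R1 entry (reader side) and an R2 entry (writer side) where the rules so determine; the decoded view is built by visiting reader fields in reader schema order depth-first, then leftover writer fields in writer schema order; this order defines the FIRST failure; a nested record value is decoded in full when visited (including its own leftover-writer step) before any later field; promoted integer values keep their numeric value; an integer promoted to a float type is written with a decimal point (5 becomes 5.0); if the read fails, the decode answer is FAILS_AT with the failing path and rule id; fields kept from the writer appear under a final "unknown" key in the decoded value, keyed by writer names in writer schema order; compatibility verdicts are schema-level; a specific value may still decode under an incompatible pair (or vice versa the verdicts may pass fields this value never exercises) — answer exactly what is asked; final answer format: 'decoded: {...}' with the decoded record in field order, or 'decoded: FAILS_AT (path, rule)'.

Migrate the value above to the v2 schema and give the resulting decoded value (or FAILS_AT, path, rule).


decoded: {"status": "SMS", "height": 10.0, "seq": 40, "street": "delta", "weight": null, "verified": null, "nickname": "omega", "unknown": {"enabled": false}}

in Profile below, arrows point writer -> reader
migrating the Profile value to v2:
  status := "SMS"
  height := 10.0
  seq := 40 (int32 -> int64)
  street := "delta"
  weight := null (absent, optional -> null)
  verified := null (absent, optional -> null)
  nickname := "omega" (absent -> default)
  writer enabled: kept under "unknown"
  => decoded: {"status": "SMS", "height": 10.0, "seq": 40, "street": "delta", "weight": null, "verified": null, "nickname": "omega", "unknown": {"enabled": false}}
remaining Profile differences; none change what is asked:
  field height in record Profile: required changed to optional -> matters for Profile compatibility verdicts, not for this value's decode
  field verified in record Profile: type bool changed to float32 -> matters for Profile compatibility verdicts, not for this value's decode
  field seq in record Profile: type int32 changed to int64 -> matters for Profile compatibility verdicts, not for this value's decode


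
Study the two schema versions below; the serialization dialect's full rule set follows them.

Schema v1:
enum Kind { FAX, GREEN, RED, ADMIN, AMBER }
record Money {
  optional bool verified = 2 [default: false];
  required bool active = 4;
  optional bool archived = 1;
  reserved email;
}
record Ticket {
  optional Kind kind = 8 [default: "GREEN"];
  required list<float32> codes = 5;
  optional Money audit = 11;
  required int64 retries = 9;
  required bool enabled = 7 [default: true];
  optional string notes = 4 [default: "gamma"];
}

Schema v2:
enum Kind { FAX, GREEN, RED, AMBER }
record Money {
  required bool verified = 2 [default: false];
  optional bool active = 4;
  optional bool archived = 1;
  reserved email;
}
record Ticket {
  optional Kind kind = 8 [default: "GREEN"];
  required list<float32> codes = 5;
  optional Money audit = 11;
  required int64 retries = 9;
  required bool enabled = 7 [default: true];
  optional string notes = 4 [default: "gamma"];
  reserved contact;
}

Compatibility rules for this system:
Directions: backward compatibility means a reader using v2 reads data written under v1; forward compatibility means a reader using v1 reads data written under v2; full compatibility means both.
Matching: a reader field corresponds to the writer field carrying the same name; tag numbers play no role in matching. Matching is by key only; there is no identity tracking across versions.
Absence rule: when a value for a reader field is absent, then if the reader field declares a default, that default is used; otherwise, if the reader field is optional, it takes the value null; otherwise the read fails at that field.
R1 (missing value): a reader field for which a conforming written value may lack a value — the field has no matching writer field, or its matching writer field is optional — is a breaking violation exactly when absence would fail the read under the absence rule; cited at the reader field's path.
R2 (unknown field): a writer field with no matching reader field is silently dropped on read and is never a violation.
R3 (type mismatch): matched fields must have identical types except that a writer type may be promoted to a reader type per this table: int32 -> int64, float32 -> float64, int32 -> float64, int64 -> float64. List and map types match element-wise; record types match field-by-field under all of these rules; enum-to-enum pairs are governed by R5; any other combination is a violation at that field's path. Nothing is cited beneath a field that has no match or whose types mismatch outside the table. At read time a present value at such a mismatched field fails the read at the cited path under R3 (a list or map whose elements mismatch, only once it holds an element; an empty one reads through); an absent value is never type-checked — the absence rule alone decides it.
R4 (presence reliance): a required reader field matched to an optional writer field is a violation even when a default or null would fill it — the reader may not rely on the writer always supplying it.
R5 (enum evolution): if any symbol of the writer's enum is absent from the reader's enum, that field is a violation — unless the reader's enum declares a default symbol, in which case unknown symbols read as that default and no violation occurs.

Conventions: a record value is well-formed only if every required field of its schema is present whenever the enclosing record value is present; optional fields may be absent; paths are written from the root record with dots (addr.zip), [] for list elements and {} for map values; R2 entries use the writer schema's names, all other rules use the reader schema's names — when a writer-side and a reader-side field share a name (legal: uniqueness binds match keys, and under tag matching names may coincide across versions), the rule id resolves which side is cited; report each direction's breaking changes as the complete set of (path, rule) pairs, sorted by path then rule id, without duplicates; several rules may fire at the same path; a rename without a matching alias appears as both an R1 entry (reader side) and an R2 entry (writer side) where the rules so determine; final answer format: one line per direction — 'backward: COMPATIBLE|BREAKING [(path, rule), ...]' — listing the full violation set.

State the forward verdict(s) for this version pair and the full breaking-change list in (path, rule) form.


forward: BREAKING [(audit.active, R1), (audit.active, R4)]

in Ticket below, arrows point writer -> reader
forward analysis of Ticket with v1 as reader and v2 as writer:
  Kind -> Kind, writer optional: kind aligns to kind
  list<float32> -> list<float32>, writer required: codes aligns to codes
  Money -> Money, writer optional: audit aligns to audit
  int64 -> int64, writer required: retries aligns to retries
  bool -> bool, writer required: enabled aligns to enabled
  string -> string, writer optional: notes aligns to notes
  bool -> bool, writer required: audit.verified aligns to audit.verified
  bool -> bool, writer optional: audit.active aligns to audit.active
  bool -> bool, writer optional: audit.archived aligns to audit.archived
  violation R1 at audit.active
  violation R4 at audit.active
  forward on Ticket therefore BREAKING (2)
ruling out the remaining Ticket differences:
  field verified in record Money: optional changed to required -> affects backward compatibility only, which is not asked
  enum Kind (field kind in record Ticket): symbol ADMIN removed -> affects backward compatibility only, which is not asked


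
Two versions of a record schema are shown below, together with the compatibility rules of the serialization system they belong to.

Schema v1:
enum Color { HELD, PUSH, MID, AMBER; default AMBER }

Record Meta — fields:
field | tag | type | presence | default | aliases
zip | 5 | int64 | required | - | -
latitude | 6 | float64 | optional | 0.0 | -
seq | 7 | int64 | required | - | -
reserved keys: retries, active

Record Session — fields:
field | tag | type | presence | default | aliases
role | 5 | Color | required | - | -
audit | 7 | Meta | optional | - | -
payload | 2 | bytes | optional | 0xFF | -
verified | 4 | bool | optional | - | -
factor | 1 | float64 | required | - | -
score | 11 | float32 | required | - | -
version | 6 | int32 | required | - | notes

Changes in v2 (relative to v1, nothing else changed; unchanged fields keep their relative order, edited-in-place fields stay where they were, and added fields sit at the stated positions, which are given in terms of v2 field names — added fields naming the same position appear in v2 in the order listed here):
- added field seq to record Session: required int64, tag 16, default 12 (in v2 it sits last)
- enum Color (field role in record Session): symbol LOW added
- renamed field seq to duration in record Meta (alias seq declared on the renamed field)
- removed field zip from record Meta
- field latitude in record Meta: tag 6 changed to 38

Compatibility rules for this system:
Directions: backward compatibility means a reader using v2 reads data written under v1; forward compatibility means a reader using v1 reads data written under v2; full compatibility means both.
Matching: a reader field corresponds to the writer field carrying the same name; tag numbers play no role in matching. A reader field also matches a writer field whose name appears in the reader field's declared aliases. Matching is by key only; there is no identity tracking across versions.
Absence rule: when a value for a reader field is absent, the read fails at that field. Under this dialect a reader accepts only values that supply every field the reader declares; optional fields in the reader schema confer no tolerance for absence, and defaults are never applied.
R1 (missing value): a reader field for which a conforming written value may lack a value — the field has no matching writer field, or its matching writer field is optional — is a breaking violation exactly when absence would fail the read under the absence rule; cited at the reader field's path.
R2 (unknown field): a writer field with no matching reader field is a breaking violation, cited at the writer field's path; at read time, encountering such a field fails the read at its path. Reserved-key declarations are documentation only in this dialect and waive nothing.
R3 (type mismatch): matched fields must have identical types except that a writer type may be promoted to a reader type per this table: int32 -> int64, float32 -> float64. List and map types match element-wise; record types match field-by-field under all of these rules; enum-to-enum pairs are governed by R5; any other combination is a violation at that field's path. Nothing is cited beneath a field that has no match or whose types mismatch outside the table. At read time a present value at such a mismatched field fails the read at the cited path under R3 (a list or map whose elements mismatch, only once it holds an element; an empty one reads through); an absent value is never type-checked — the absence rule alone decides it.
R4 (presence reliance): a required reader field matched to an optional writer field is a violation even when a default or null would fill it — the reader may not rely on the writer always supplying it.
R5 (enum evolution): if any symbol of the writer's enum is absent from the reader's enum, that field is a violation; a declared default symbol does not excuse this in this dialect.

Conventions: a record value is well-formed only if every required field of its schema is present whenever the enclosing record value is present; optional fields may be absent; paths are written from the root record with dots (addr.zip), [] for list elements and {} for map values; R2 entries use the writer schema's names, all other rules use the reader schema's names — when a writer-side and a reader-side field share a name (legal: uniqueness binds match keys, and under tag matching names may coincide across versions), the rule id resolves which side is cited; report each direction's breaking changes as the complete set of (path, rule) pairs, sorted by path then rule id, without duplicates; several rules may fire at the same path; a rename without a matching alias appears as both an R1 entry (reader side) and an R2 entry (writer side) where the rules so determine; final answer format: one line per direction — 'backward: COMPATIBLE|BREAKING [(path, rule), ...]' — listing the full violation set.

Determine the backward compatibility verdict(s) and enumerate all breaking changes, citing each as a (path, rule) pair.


backward: BREAKING [(audit, R1), (audit.latitude, R1), (audit.zip, R2), (payload, R1), (seq, R1), (verified, R1)]

each type pair in Session: writer, then reader
backward on Session — v2 reading data written by v1:
  role: Color -> Color, writer required; from role
  audit: Meta -> Meta, writer optional; from audit
  payload: bytes -> bytes, writer optional; from payload
  verified: bool -> bool, writer optional; from verified
  factor: float64 -> float64, writer required; from factor
  score: float32 -> float32, writer required; from score
  version: int32 -> int32, writer required; from version
  seq: no writer match
  audit.latitude: float64 -> float64, writer optional; from audit.latitude
  audit.duration: int64 -> int64, writer required; from audit.seq
  writer audit.zip: unknown to reader
  violation R1 at audit
  violation R1 at audit.latitude
  violation R2 at audit.zip
  violation R1 at payload
  violation R1 at seq
  violation R1 at verified
  => backward: BREAKING (6)
the other Session changes do not affect what is asked:
  enum Color (field role in record Session): symbol LOW added -> fires only in the forward direction of Session, which is not asked here
  renamed field seq to duration in record Meta (alias seq declared on the renamed field) -> fires only in the forward direction of Session, which is not asked here
  field latitude in record Meta: tag 6 changed to 38 -> triggers nothing under Session's printed rules — same verdict


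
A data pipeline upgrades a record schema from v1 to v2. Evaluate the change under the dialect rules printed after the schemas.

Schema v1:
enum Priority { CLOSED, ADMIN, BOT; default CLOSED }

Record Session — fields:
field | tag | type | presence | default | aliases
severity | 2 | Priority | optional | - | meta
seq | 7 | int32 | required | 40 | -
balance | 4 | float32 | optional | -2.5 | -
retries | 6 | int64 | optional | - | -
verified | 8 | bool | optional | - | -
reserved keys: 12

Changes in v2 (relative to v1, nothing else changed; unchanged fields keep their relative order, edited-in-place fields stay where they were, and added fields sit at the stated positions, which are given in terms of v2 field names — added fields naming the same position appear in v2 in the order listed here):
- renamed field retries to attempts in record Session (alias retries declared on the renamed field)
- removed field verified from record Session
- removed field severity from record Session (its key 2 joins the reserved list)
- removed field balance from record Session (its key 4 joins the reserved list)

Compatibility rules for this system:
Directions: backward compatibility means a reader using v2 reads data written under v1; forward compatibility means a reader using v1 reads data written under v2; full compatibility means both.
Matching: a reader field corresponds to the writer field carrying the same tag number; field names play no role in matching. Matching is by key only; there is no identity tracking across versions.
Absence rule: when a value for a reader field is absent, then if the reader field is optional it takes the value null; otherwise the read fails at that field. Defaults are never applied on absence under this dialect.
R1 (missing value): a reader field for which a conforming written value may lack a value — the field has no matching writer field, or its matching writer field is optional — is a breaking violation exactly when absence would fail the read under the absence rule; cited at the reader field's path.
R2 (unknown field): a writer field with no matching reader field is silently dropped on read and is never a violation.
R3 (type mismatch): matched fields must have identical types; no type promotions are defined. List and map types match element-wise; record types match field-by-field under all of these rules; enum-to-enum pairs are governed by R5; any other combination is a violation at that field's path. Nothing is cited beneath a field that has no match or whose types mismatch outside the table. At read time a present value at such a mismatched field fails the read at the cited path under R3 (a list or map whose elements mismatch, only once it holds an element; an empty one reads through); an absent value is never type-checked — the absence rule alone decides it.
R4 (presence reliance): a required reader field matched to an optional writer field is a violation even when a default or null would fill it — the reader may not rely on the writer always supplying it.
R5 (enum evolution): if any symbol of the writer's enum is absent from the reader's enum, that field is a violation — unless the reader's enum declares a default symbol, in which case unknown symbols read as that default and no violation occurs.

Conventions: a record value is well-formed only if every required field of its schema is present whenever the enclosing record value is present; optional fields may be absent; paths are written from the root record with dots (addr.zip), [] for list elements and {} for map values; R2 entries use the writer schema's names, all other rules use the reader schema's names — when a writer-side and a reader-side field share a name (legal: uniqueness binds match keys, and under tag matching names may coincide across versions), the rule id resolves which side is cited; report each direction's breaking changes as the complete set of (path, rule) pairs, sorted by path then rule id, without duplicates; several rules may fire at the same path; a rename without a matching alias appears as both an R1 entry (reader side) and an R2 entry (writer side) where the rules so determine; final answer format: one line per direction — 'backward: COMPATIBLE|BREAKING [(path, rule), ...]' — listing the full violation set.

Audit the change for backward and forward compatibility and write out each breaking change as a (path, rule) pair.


backward: COMPATIBLE []; forward: COMPATIBLE []

each type pair in Session: writer, then reader
backward analysis of Session with v2 as reader and v1 as writer:
  seq: int32 -> int32, writer required; from seq
  attempts: int64 -> int64, writer optional; from retries
  writer severity: unknown to reader
  writer balance: unknown to reader
  writer verified: unknown to reader
  => backward verdict for Session: COMPATIBLE, no violations
forward analysis of Session with v1 as reader and v2 as writer:
  severity: no writer-side match
  seq: int32 -> int32, writer required; from seq
  balance: no writer-side match
  retries: int64 -> int64, writer optional; from attempts
  verified: no writer-side match
  => forward verdict for Session: COMPATIBLE, no violations


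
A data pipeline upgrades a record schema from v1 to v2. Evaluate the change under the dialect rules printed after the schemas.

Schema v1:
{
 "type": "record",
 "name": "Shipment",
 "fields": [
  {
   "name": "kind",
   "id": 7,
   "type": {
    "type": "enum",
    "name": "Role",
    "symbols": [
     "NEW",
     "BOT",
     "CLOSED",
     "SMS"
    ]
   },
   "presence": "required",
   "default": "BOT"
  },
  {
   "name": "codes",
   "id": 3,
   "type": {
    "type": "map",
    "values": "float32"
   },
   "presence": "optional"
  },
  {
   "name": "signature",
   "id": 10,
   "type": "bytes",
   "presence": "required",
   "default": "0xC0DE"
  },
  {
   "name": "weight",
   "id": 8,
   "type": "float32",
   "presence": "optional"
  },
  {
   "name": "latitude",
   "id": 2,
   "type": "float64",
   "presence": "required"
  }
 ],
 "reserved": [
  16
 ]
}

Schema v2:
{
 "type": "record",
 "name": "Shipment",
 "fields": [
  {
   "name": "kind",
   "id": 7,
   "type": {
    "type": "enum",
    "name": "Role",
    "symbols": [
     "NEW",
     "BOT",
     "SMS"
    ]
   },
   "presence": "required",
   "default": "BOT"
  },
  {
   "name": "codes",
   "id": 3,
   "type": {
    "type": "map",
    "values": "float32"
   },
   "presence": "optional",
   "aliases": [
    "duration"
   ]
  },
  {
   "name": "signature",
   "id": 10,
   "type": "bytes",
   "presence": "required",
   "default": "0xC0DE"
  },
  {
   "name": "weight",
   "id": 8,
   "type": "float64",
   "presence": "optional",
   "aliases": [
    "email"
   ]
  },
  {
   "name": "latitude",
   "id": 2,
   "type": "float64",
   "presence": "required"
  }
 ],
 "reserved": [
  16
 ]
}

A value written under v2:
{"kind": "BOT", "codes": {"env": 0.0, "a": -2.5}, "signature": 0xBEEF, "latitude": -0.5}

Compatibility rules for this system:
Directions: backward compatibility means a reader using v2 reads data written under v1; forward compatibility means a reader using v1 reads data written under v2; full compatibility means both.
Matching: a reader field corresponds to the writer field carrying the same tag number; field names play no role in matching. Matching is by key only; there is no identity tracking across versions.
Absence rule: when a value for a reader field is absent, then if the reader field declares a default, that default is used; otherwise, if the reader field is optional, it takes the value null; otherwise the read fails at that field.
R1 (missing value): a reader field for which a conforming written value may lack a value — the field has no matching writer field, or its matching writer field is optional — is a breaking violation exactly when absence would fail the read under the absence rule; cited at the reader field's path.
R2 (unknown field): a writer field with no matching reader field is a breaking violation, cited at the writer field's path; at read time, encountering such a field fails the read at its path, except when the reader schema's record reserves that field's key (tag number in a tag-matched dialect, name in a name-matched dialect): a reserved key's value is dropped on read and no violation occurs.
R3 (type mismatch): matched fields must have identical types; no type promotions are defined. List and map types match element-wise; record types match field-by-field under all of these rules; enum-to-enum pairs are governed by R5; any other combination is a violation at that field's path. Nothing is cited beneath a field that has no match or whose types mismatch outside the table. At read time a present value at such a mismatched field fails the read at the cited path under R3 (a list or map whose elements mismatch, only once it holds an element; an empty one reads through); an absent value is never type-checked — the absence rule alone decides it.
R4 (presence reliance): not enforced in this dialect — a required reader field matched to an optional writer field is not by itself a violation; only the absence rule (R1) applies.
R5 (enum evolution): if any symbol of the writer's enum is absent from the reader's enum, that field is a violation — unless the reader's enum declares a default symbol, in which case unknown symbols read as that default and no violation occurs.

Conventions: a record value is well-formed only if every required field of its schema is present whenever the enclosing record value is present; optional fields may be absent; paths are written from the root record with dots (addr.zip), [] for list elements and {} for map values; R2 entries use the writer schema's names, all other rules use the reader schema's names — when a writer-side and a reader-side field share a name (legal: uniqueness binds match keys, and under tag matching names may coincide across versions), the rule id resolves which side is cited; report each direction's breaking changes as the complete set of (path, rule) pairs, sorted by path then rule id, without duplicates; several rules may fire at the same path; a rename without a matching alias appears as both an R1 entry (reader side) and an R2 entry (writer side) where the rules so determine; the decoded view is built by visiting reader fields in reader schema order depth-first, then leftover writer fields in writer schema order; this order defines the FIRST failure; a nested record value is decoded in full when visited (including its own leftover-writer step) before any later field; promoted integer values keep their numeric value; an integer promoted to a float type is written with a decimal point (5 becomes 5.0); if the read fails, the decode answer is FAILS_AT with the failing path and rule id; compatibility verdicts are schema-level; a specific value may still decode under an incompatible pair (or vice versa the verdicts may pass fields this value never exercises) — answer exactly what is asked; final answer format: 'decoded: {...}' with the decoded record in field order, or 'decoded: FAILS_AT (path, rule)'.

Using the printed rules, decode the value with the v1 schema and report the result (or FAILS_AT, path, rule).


decoded: {"kind": "BOT", "codes": {"env": 0.0, "a": -2.5}, "signature": 0xBEEF, "weight": null, "latitude": -0.5}

each type pair in Shipment: writer, then reader
decoding the Shipment value with the v1 reader:
  kind := "BOT"
  codes := {"env": 0.0, "a": -2.5}
  signature := 0xBEEF
  weight := null (not supplied -> null)
  latitude := -0.5
  => decoded: {"kind": "BOT", "codes": {"env": 0.0, "a": -2.5}, "signature": 0xBEEF, "weight": null, "latitude": -0.5}
the other Shipment changes do not affect what is asked:
  field weight in record Shipment: type float32 changed to float64 -> affects the rule determinations only; this particular Shipment value decodes identically
  enum Role (field kind in record Shipment): symbol CLOSED removed -> affects the rule determinations only; this particular Shipment value decodes identically


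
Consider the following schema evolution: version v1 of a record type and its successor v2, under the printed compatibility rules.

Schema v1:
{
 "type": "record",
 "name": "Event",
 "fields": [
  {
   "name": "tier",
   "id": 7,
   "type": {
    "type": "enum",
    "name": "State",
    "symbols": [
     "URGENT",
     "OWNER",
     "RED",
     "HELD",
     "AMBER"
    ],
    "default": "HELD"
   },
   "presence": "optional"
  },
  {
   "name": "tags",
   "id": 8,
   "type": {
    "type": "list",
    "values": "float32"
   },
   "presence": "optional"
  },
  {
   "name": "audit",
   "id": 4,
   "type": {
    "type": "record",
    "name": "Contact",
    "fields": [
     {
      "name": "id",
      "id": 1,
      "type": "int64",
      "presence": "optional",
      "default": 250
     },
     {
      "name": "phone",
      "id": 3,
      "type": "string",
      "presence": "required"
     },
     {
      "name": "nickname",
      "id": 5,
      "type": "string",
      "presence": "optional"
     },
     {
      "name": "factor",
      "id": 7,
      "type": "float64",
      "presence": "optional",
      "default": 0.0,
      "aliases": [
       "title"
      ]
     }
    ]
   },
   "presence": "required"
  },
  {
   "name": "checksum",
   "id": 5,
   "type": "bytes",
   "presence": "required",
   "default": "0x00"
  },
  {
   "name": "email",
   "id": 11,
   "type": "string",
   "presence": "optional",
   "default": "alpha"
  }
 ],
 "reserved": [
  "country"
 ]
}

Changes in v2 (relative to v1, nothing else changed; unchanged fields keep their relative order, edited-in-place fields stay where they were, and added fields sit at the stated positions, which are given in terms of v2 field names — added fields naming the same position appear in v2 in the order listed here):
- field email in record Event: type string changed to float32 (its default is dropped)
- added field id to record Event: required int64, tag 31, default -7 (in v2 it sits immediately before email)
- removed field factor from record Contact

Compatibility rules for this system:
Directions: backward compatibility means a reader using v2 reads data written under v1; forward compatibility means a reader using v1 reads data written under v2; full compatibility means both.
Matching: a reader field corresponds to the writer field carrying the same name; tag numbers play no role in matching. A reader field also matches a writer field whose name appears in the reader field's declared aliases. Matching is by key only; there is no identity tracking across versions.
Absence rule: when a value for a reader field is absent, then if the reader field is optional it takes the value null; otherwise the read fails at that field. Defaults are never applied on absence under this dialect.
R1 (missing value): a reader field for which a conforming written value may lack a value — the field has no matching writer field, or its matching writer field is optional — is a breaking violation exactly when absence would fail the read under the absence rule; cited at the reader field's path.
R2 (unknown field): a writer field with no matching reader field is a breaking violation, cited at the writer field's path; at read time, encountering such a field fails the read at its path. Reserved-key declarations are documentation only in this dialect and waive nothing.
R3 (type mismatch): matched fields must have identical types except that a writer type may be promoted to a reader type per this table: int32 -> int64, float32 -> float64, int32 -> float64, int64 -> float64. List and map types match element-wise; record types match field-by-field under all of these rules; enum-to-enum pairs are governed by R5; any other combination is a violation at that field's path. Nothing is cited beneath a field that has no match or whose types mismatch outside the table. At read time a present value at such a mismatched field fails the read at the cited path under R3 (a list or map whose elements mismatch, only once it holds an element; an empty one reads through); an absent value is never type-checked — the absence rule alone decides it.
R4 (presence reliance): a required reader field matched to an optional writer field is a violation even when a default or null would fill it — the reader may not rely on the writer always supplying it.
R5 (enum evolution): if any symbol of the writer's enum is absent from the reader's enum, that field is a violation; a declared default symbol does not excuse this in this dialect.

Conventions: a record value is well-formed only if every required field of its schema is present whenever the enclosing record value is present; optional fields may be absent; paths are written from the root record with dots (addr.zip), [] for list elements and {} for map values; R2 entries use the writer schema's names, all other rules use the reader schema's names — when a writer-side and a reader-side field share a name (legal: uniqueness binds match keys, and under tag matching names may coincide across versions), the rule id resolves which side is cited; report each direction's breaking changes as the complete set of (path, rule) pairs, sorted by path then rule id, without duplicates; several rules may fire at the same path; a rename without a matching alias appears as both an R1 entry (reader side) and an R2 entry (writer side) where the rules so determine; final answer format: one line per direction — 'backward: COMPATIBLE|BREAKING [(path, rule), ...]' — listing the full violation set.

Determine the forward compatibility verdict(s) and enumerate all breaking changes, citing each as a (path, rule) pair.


forward: BREAKING [(email, R3), (id, R2)]

in Event below, arrows point writer -> reader
forward pass over Event, reader schema v1, writer schema v2:
  tier <- tier (State -> State, writer optional)
  tags <- tags (list<float32> -> list<float32>, writer optional)
  audit <- audit (Contact -> Contact, writer required)
  checksum <- checksum (bytes -> bytes, writer required)
  email <- email (float32 -> string, writer optional)
  writer field id has no reader counterpart
  audit.id <- audit.id (int64 -> int64, writer optional)
  audit.phone <- audit.phone (string -> string, writer required)
  audit.nickname <- audit.nickname (string -> string, writer optional)
  audit.factor: no writer match
  rule R3 violated at email
  rule R2 violated at id
  => 2 violation(s): forward is BREAKING for Event
ruling out the remaining Event differences:
  removed field factor from record Contact -> fires only in the backward direction of Event, which is not asked here


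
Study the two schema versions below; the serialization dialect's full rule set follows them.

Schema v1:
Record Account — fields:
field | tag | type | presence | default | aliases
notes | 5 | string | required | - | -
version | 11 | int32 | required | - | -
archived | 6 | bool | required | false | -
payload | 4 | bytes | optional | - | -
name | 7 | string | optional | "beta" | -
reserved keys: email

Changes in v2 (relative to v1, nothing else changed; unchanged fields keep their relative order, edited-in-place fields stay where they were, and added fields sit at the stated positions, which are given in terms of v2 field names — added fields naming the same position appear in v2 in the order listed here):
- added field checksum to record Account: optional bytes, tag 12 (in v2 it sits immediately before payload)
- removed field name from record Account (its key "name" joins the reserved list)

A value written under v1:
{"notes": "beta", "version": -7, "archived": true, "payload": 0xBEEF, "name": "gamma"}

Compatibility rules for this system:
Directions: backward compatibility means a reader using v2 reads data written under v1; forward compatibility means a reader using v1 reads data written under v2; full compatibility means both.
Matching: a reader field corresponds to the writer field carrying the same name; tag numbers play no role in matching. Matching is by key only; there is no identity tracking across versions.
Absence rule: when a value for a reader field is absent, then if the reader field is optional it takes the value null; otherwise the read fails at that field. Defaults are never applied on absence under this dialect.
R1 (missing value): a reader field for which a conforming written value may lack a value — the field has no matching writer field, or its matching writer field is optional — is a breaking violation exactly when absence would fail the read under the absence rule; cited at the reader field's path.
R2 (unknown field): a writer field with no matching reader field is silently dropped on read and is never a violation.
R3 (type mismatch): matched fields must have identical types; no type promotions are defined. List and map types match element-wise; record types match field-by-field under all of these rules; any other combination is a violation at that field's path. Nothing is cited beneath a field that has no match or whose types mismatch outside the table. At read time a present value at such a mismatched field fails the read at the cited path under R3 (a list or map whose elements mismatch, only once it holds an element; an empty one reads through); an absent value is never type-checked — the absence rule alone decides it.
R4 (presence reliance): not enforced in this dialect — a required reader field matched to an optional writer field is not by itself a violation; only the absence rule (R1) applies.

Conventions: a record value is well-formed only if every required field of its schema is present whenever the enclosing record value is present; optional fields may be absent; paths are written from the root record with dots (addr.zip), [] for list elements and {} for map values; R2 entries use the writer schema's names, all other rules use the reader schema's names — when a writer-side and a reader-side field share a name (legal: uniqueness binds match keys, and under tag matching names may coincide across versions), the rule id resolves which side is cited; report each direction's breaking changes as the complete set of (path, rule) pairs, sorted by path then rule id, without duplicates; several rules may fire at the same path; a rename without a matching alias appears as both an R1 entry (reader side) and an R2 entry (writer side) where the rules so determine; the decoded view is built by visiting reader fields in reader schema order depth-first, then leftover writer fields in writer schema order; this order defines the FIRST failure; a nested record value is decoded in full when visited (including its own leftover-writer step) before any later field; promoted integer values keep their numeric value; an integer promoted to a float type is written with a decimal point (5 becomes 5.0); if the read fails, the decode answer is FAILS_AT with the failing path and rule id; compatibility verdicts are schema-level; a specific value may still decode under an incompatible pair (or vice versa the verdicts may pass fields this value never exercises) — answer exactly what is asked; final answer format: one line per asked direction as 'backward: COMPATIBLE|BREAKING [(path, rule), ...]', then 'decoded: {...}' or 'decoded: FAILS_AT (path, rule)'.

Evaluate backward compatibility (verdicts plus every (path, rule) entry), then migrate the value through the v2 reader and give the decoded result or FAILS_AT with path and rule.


each type pair in Account: writer, then reader
backward analysis of Account with v2 as reader and v1 as writer:
  string -> string, writer required: notes aligns to notes
  int32 -> int32, writer required: version aligns to version
  bool -> bool, writer required: archived aligns to archived
  checksum: no writer match
  bytes -> bytes, writer optional: payload aligns to payload
  name (writer side), unknown to reader
  => backward verdict for Account: COMPATIBLE, no violations
decode (reader v2):
  notes := "beta"
  version := -7
  archived := true
  checksum := null (absent, optional -> null)
  payload := 0xBEEF
  writer name: unknown -> dropped
  => decoded: {"notes": "beta", "version": -7, "archived": true, "checksum": null, "payload": 0xBEEF}

backward: COMPATIBLE []; decoded: {"notes": "beta", "version": -7, "archived": true, "checksum": null, "payload": 0xBEEF}
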